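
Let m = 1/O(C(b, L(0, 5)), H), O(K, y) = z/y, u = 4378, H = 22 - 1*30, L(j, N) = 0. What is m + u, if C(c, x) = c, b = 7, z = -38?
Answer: 83186/19 ≈ 4378.2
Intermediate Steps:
H = -8 (H = 22 - 30 = -8)
O(K, y) = -38/y
m = 4/19 (m = 1/(-38/(-8)) = 1/(-38*(-⅛)) = 1/(19/4) = 4/19 ≈ 0.21053)
m + u = 4/19 + 4378 = 83186/19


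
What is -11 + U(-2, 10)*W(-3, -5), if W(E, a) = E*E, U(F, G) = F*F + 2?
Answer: 43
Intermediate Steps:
U(F, G) = 2 + F**2 (U(F, G) = F**2 + 2 = 2 + F**2)
W(E, a) = E**2
-11 + U(-2, 10)*W(-3, -5) = -11 + (2 + (-2)**2)*(-3)**2 = -11 + (2 + 4)*9 = -11 + 6*9 = -11 + 54 = 43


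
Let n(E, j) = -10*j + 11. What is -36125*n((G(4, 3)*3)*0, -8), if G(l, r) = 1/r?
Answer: -3287375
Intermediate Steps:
n(E, j) = 11 - 10*j
-36125*n((G(4, 3)*3)*0, -8) = -36125*(11 - 10*(-8)) = -36125*(11 + 80) = -36125*91 = -3287375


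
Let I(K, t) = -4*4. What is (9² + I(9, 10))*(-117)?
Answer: -7605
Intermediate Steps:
I(K, t) = -16
(9² + I(9, 10))*(-117) = (9² - 16)*(-117) = (81 - 16)*(-117) = 65*(-117) = -7605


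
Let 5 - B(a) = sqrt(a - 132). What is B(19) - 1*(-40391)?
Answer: 40396 - I*sqrt(113) ≈ 40396.0 - 10.63*I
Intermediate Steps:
B(a) = 5 - sqrt(-132 + a) (B(a) = 5 - sqrt(a - 132) = 5 - sqrt(-132 + a))
B(19) - 1*(-40391) = (5 - sqrt(-132 + 19)) - 1*(-40391) = (5 - sqrt(-113)) + 40391 = (5 - I*sqrt(113)) + 40391 = 40396 - I*sqrt(113)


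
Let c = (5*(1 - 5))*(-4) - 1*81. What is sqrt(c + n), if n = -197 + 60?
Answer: I*sqrt(138) ≈ 11.747*I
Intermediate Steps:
n = -137
c = -1 (c = (5*(-4))*(-4) - 81 = -20*(-4) - 81 = 80 - 81 = -1)
sqrt(c + n) = sqrt(-1 - 137) = sqrt(-138) = I*sqrt(138)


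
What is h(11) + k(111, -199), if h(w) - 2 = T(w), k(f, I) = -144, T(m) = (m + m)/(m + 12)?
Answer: -3244/23 ≈ -141.04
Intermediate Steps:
T(m) = 2*m/(12 + m) (T(m) = (2*m)/(12 + m) = 2*m/(12 + m))
h(w) = 2 + 2*w/(12 + w)
h(11) + k(111, -199) = 4*(6 + 11)/(12 + 11) - 144 = 4*17/23 - 144 = 4*(1/23)*17 - 144 = 68/23 - 144 = -3244/23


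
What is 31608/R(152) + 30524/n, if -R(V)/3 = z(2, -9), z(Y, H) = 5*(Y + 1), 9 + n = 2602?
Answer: -8953996/12965 ≈ -690.63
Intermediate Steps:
n = 2593 (n = -9 + 2602 = 2593)
z(Y, H) = 5 + 5*Y (z(Y, H) = 5*(1 + Y) = 5 + 5*Y)
R(V) = -45 (R(V) = -3*(5 + 5*2) = -3*(5 + 10) = -3*15 = -45)
31608/R(152) + 30524/n = 31608/(-45) + 30524/2593 = 31608*(-1/45) + 30524*(1/2593) = -3512/5 + 30524/2593 = -8953996/12965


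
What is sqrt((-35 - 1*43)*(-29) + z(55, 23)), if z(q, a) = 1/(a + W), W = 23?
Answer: sqrt(4786438)/46 ≈ 47.561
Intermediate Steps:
z(q, a) = 1/(23 + a) (z(q, a) = 1/(a + 23) = 1/(23 + a))
sqrt((-35 - 1*43)*(-29) + z(55, 23)) = sqrt((-35 - 1*43)*(-29) + 1/(23 + 23)) = sqrt((-35 - 43)*(-29) + 1/46) = sqrt(-78*(-29) + 1/46) = sqrt(2262 + 1/46) = sqrt(104053/46) = sqrt(4786438)/46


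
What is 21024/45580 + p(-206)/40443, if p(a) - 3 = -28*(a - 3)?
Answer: 279286133/460847985 ≈ 0.60603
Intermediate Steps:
p(a) = 87 - 28*a (p(a) = 3 - 28*(a - 3) = 3 - 28*(-3 + a) = 3 + (84 - 28*a) = 87 - 28*a)
21024/45580 + p(-206)/40443 = 21024/45580 + (87 - 28*(-206))/40443 = 21024*(1/45580) + (87 + 5768)*(1/40443) = 5256/11395 + 5855*(1/40443) = 5256/11395 + 5855/40443 = 279286133/460847985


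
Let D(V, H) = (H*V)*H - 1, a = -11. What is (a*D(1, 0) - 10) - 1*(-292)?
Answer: 293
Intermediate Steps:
D(V, H) = -1 + V*H² (D(V, H) = V*H² - 1 = -1 + V*H²)
(a*D(1, 0) - 10) - 1*(-292) = (-11*(-1 + 1*0²) - 10) - 1*(-292) = (-11*(-1 + 1*0) - 10) + 292 = (-11*(-1 + 0) - 10) + 292 = (-11*(-1) - 10) + 292 = (11 - 10) + 292 = 1 + 292 = 293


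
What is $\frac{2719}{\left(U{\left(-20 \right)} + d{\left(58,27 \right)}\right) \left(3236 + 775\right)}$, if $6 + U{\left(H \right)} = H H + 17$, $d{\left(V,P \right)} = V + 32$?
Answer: $\frac{2719}{2009511} \approx 0.0013531$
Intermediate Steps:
$d{\left(V,P \right)} = 32 + V$
$U{\left(H \right)} = 11 + H^{2}$ ($U{\left(H \right)} = -6 + \left(H H + 17\right) = -6 + \left(H^{2} + 17\right) = -6 + \left(17 + H^{2}\right) = 11 + H^{2}$)
$\frac{2719}{\left(U{\left(-20 \right)} + d{\left(58,27 \right)}\right) \left(3236 + 775\right)} = \frac{2719}{\left(\left(11 + \left(-20\right)^{2}\right) + \left(32 + 58\right)\right) \left(3236 + 775\right)} = \frac{2719}{\left(\left(11 + 400\right) + 90\right) 4011} = \frac{2719}{\left(411 + 90\right) 4011} = \frac{2719}{501 \cdot 4011} = \frac{2719}{2009511}$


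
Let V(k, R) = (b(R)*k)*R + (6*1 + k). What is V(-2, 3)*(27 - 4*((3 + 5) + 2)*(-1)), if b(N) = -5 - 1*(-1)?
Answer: 1876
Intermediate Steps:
b(N) = -4 (b(N) = -5 + 1 = -4)
V(k, R) = 6 + k - 4*R*k (V(k, R) = (-4*k)*R + (6*1 + k) = -4*R*k + (6 + k) = 6 + k - 4*R*k)
V(-2, 3)*(27 - 4*((3 + 5) + 2)*(-1)) = (6 - 2 - 4*3*(-2))*(27 - 4*((3 + 5) + 2)*(-1)) = (6 - 2 + 24)*(27 - 4*(8 + 2)*(-1)) = 28*(27 - 4*10*(-1)) = 28*(27 - 40*(-1)) = 28*(27 - 1*(-40)) = 28*(27 + 40) = 28*67 = 1876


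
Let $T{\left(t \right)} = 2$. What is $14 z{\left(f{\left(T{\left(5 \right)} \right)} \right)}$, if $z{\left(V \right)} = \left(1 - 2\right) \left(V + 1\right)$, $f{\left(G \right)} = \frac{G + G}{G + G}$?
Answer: $-28$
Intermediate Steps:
$f{\left(G \right)} = 1$ ($f{\left(G \right)} = \frac{2 G}{2 G} = 2 G \frac{1}{2 G} = 1$)
$z{\left(V \right)} = -1 - V$ ($z{\left(V \right)} = - (1 + V) = -1 - V$)
$14 z{\left(f{\left(T{\left(5 \right)} \right)} \right)} = 14 \left(-1 - 1\right) = 14 \left(-2\right) = -28$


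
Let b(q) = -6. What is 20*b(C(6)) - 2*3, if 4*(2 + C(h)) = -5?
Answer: -126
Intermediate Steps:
C(h) = -13/4 (C(h) = -2 + (¼)*(-5) = -2 - 5/4 = -13/4)
20*b(C(6)) - 2*3 = 20*(-6) - 2*3 = -120 - 6 = -126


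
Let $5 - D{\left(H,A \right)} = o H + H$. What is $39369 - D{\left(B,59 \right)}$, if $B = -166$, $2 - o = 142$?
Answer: $62438$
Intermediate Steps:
$o = -140$ ($o = 2 - 142 = -140$)
$D{\left(H,A \right)} = 5 + 139 H$ ($D{\left(H,A \right)} = 5 - \left(- 140 H + H\right) = 5 - - 139 H = 5 + 139 H$)
$39369 - D{\left(B,59 \right)} = 39369 - \left(5 + 139 \left(-166\right)\right) = 39369 - \left(5 - 23074\right) = 39369 - -23069 = 39369 + 23069 = 62438$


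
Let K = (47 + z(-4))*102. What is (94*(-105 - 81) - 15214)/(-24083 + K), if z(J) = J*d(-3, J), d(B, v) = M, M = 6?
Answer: 32698/21737 ≈ 1.5043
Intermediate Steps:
d(B, v) = 6
z(J) = 6*J (z(J) = J*6 = 6*J)
K = 2346 (K = (47 + 6*(-4))*102 = (47 - 24)*102 = 23*102 = 2346)
(94*(-105 - 81) - 15214)/(-24083 + K) = (94*(-105 - 81) - 15214)/(-24083 + 2346) = (94*(-186) - 15214)/(-21737) = (-17484 - 15214)*(-1/21737) = -32698*(-1/21737) = 32698/21737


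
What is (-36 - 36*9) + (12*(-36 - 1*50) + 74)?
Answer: -1318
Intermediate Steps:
(-36 - 36*9) + (12*(-36 - 1*50) + 74) = (-36 - 324) + (12*(-36 - 50) + 74) = -360 + (12*(-86) + 74) = -360 + (-1032 + 74) = -360 - 958 = -1318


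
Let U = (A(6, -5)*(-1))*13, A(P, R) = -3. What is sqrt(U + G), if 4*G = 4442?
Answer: 11*sqrt(38)/2 ≈ 33.904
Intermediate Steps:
G = 2221/2 (G = (1/4)*4442 = 2221/2 ≈ 1110.5)
U = 39 (U = -3*(-1)*13 = 3*13 = 39)
sqrt(U + G) = sqrt(39 + 2221/2) = sqrt(2299/2) = 11*sqrt(38)/2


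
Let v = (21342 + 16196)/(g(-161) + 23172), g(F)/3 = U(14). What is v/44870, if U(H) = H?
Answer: 18769/520806090 ≈ 3.6038e-5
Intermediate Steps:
g(F) = 42 (g(F) = 3*14 = 42)
v = 18769/11607 (v = (21342 + 16196)/(42 + 23172) = 37538/23214 = 37538*(1/23214) = 18769/11607 ≈ 1.6170)
v/44870 = (18769/11607)/44870 = (18769/11607)*(1/44870) = 18769/520806090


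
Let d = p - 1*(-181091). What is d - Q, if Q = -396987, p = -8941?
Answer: 569137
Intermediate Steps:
d = 172150 (d = -8941 - 1*(-181091) = -8941 + 181091 = 172150)
d - Q = 172150 - 1*(-396987) = 172150 + 396987 = 569137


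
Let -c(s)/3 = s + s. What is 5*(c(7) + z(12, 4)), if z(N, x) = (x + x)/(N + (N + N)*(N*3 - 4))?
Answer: -8188/39 ≈ -209.95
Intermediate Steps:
z(N, x) = 2*x/(N + 2*N*(-4 + 3*N)) (z(N, x) = (2*x)/(N + (2*N)*(3*N - 4)) = (2*x)/(N + (2*N)*(-4 + 3*N)) = (2*x)/(N + 2*N*(-4 + 3*N)) = 2*x/(N + 2*N*(-4 + 3*N)))
c(s) = -6*s (c(s) = -3*(s + s) = -6*s)
5*(c(7) + z(12, 4)) = 5*(-6*7 + 2*4/(12*(-7 + 6*12))) = 5*(-42 + 2*4*(1/12)/(-7 + 72)) = 5*(-42 + 2*4*(1/12)/65) = 5*(-42 + 2*4*(1/12)*(1/65)) = 5*(-42 + 2/195) = 5*(-8188/195) = -8188/39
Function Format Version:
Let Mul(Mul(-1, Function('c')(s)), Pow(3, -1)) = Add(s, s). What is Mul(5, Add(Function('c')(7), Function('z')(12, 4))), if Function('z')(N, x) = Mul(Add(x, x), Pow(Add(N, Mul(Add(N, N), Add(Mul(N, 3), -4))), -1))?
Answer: Rational(-8188, 39) ≈ -209.95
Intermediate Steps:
Function('z')(N, x) = Mul(2, x, Pow(Add(N, Mul(2, N, Add(-4, Mul(3, N)))), -1)) (Function('z')(N, x) = Mul(Mul(2, x), Pow(Add(N, Mul(Mul(2, N), Add(Mul(3, N), -4))), -1)) = Mul(Mul(2, x), Pow(Add(N, Mul(Mul(2, N), Add(-4, Mul(3, N)))), -1)) = Mul(Mul(2, x), Pow(Add(N, Mul(2, N, Add(-4, Mul(3, N)))), -1)) = Mul(2, x, Pow(Add(N, Mul(2, N, Add(-4, Mul(3, N)))), -1)))
Function('c')(s) = Mul(-6, s) (Function('c')(s) = Mul(-3, Add(s, s)) = Mul(-3, Mul(2, s)) = Mul(-6, s))
Mul(5, Add(Function('c')(7), Function('z')(12, 4))) = Mul(5, Add(Mul(-6, 7), Mul(2, 4, Pow(12, -1), Pow(Add(-7, Mul(6, 12)), -1)))) = Mul(5, Add(-42, Mul(2, 4, Rational(1, 12), Pow(Add(-7, 72), -1)))) = Mul(5, Add(-42, Mul(2, 4, Rational(1, 12), Pow(65, -1)))) = Mul(5, Add(-42, Mul(2, 4, Rational(1, 12), Rational(1, 65)))) = Mul(5, Add(-42, Rational(2, 195))) = Mul(5, Rational(-8188, 195)) = Rational(-8188, 39)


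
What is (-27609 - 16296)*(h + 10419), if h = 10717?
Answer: -927976080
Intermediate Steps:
(-27609 - 16296)*(h + 10419) = (-27609 - 16296)*(10717 + 10419) = -43905*21136 = -927976080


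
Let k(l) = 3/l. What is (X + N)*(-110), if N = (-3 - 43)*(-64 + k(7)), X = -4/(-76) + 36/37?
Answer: -1583500270/4921 ≈ -3.2178e+5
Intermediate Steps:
X = 721/703 (X = -4*(-1/76) + 36*(1/37) = 1/19 + 36/37 = 721/703 ≈ 1.0256)
N = 20470/7 (N = (-3 - 43)*(-64 + 3/7) = -46*(-64 + 3*(⅐)) = -46*(-64 + 3/7) = -46*(-445/7) = 20470/7 ≈ 2924.3)
(X + N)*(-110) = (721/703 + 20470/7)*(-110) = (14395457/4921)*(-110) = -1583500270/4921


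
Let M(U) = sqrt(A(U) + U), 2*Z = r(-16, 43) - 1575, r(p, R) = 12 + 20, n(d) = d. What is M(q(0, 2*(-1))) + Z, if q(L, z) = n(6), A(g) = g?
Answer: -1543/2 + 2*sqrt(3) ≈ -768.04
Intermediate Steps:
r(p, R) = 32
q(L, z) = 6
Z = -1543/2 (Z = (32 - 1575)/2 = (1/2)*(-1543) = -1543/2 ≈ -771.50)
M(U) = sqrt(2)*sqrt(U) (M(U) = sqrt(U + U) = sqrt(2*U) = sqrt(2)*sqrt(U))
M(q(0, 2*(-1))) + Z = sqrt(2)*sqrt(6) - 1543/2 = 2*sqrt(3) - 1543/2 = -1543/2 + 2*sqrt(3)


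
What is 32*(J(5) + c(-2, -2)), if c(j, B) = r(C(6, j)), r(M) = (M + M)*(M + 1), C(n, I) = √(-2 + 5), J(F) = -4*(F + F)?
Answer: -1088 + 64*√3 ≈ -977.15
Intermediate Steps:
J(F) = -8*F
C(n, I) = √3
r(M) = 2*M*(1 + M) (r(M) = (2*M)*(1 + M) = 2*M*(1 + M))
c(j, B) = 2*√3*(1 + √3)
32*(J(5) + c(-2, -2)) = 32*(-8*5 + (6 + 2*√3)) = 32*(-40 + (6 + 2*√3)) = 32*(-34 + 2*√3) = -1088 + 64*√3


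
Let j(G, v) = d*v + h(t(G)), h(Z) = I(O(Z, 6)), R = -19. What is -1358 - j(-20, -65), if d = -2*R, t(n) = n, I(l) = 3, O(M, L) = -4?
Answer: 1109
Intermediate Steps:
h(Z) = 3
d = 38 (d = -2*(-19) = 38)
j(G, v) = 3 + 38*v (j(G, v) = 38*v + 3 = 3 + 38*v)
-1358 - j(-20, -65) = -1358 - (3 + 38*(-65)) = -1358 - (3 - 2470) = -1358 - 1*(-2467) = -1358 + 2467 = 1109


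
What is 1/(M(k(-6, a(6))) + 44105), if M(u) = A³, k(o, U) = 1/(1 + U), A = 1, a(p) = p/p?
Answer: 1/44106 ≈ 2.2673e-5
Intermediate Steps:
a(p) = 1
M(u) = 1 (M(u) = 1³ = 1)
1/(M(k(-6, a(6))) + 44105) = 1/(1 + 44105) = 1/44106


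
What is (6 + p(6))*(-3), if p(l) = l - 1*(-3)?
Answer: -45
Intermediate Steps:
p(l) = 3 + l (p(l) = l + 3 = 3 + l)
(6 + p(6))*(-3) = (6 + (3 + 6))*(-3) = (6 + 9)*(-3) = 15*(-3) = -45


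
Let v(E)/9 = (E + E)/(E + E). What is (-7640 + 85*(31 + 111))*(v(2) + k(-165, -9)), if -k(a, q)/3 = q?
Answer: 159480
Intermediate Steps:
k(a, q) = -3*q
v(E) = 9 (v(E) = 9*((E + E)/(E + E)) = 9*((2*E)/((2*E))) = 9*((2*E)*(1/(2*E))) = 9*1 = 9)
(-7640 + 85*(31 + 111))*(v(2) + k(-165, -9)) = (-7640 + 85*(31 + 111))*(9 - 3*(-9)) = (-7640 + 85*142)*(9 + 27) = (-7640 + 12070)*36 = 4430*36 = 159480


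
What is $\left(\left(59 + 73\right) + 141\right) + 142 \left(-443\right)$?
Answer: $-62633$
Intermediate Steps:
$\left(\left(59 + 73\right) + 141\right) + 142 \left(-443\right) = \left(132 + 141\right) - 62906 = 273 - 62906 = -62633$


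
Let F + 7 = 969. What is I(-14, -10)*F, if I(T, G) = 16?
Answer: 15392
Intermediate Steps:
F = 962 (F = -7 + 969 = 962)
I(-14, -10)*F = 16*962 = 15392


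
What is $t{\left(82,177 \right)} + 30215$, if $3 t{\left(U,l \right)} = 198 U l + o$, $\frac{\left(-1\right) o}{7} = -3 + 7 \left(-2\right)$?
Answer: $\frac{2964536}{3} \approx 9.8818 \cdot 10^{5}$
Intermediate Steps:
$o = 119$ ($o = - 7 \left(-3 + 7 \left(-2\right)\right) = - 7 \left(-3 - 14\right) = \left(-7\right) \left(-17\right) = 119$)
$t{\left(U,l \right)} = \frac{119}{3} + 66 U l$ ($t{\left(U,l \right)} = \frac{198 U l + 119}{3} = \frac{119 + 198 U l}{3} = \frac{119}{3} + 66 U l$)
$t{\left(82,177 \right)} + 30215 = \left(\frac{119}{3} + 66 \cdot 82 \cdot 177\right) + 30215 = \left(\frac{119}{3} + 957924\right) + 30215 = \frac{2873891}{3} + 30215 = \frac{2964536}{3}$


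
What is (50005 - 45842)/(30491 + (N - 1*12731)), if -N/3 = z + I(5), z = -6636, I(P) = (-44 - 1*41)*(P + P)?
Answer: 4163/40218 ≈ 0.10351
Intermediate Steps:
I(P) = -170*P (I(P) = (-44 - 41)*(2*P) = -170*P)
N = 22458 (N = -3*(-6636 - 170*5) = -3*(-6636 - 850) = -3*(-7486) = 22458)
(50005 - 45842)/(30491 + (N - 1*12731)) = (50005 - 45842)/(30491 + (22458 - 1*12731)) = 4163/(30491 + (22458 - 12731)) = 4163/(30491 + 9727) = 4163/40218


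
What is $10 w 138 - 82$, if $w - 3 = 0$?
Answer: $4058$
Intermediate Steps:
$w = 3$ ($w = 3 + 0 = 3$)
$10 w 138 - 82 = 10 \cdot 3 \cdot 138 - 82 = 30 \cdot 138 - 82 = 4140 - 82 = 4058$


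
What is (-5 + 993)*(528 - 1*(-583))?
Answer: 1097668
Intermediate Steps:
(-5 + 993)*(528 - 1*(-583)) = 988*(528 + 583) = 988*1111 = 1097668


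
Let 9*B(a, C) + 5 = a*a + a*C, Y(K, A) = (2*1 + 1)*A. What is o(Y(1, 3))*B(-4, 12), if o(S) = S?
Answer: -37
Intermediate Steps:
Y(K, A) = 3*A (Y(K, A) = (2 + 1)*A = 3*A)
B(a, C) = -5/9 + a²/9 + C*a/9 (B(a, C) = -5/9 + (a*a + a*C)/9 = -5/9 + (a² + C*a)/9 = -5/9 + (a²/9 + C*a/9) = -5/9 + a²/9 + C*a/9)
o(Y(1, 3))*B(-4, 12) = (3*3)*(-5/9 + (⅑)*(-4)² + (⅑)*12*(-4)) = 9*(-5/9 + (⅑)*16 - 16/3) = 9*(-5/9 + 16/9 - 16/3) = 9*(-37/9) = -37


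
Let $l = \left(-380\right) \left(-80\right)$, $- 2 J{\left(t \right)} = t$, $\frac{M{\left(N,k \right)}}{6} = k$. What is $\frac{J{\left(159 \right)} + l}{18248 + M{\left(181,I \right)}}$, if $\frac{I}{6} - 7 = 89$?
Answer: $\frac{60641}{43408} \approx 1.397$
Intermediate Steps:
$I = 576$ ($I = 42 + 6 \cdot 89 = 42 + 534 = 576$)
$M{\left(N,k \right)} = 6 k$
$J{\left(t \right)} = - \frac{t}{2}$
$l = 30400$
$\frac{J{\left(159 \right)} + l}{18248 + M{\left(181,I \right)}} = \frac{\left(- \frac{1}{2}\right) 159 + 30400}{18248 + 6 \cdot 576} = \frac{- \frac{159}{2} + 30400}{18248 + 3456} = \frac{60641}{2 \cdot 21704} = \frac{60641}{2} \cdot \frac{1}{21704} = \frac{60641}{43408}$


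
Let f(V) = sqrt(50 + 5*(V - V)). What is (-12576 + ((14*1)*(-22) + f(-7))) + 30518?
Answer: 17634 + 5*sqrt(2) ≈ 17641.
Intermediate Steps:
f(V) = 5*sqrt(2) (f(V) = sqrt(50 + 5*0) = sqrt(50 + 0) = sqrt(50) = 5*sqrt(2))
(-12576 + ((14*1)*(-22) + f(-7))) + 30518 = (-12576 + ((14*1)*(-22) + 5*sqrt(2))) + 30518 = (-12576 + (14*(-22) + 5*sqrt(2))) + 30518 = (-12576 + (-308 + 5*sqrt(2))) + 30518 = (-12884 + 5*sqrt(2)) + 30518 = 17634 + 5*sqrt(2)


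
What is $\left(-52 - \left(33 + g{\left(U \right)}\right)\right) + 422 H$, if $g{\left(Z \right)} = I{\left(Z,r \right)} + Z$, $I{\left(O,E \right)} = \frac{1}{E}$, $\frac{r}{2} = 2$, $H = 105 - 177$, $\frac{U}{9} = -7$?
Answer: $- \frac{121625}{4} \approx -30406.0$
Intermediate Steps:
$U = -63$ ($U = 9 \left(-7\right) = -63$)
$H = -72$ ($H = 105 - 177 = -72$)
$r = 4$ ($r = 2 \cdot 2 = 4$)
$g{\left(Z \right)} = \frac{1}{4} + Z$
$\left(-52 - \left(33 + g{\left(U \right)}\right)\right) + 422 H = \left(-52 - \left(33 + \left(\frac{1}{4} - 63\right)\right)\right) + 422 \left(-72\right) = \left(-52 - \left(33 - \frac{251}{4}\right)\right) - 30384 = \left(-52 - - \frac{119}{4}\right) - 30384 = \left(-52 + \frac{119}{4}\right) - 30384 = - \frac{89}{4} - 30384 = - \frac{121625}{4}$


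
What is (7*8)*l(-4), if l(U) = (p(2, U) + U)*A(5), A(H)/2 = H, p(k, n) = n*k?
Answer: -6720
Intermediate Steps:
p(k, n) = k*n
A(H) = 2*H
l(U) = 30*U (l(U) = (2*U + U)*(2*5) = (3*U)*10 = 30*U)
(7*8)*l(-4) = (7*8)*(30*(-4)) = 56*(-120) = -6720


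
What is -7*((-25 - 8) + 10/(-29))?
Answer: 6769/29 ≈ 233.41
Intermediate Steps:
-7*((-25 - 8) + 10/(-29)) = -7*(-33 + 10*(-1/29)) = -7*(-33 - 10/29) = -7*(-967/29) = 6769/29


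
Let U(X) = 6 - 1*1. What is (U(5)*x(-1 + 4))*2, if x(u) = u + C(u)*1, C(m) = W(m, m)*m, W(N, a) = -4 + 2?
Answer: -30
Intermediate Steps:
U(X) = 5 (U(X) = 6 - 1 = 5)
W(N, a) = -2
C(m) = -2*m
x(u) = -u (x(u) = u - 2*u*1 = u - 2*u = -u)
(U(5)*x(-1 + 4))*2 = (5*(-(-1 + 4)))*2 = (5*(-1*3))*2 = (5*(-3))*2 = -15*2 = -30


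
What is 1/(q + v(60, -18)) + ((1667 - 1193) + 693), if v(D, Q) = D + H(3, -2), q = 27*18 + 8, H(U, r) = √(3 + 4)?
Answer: 358163357/306909 - √7/306909 ≈ 1167.0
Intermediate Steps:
H(U, r) = √7
q = 494 (q = 486 + 8 = 494)
v(D, Q) = D + √7
1/(q + v(60, -18)) + ((1667 - 1193) + 693) = 1/(494 + (60 + √7)) + ((1667 - 1193) + 693) = 1/(554 + √7) + (474 + 693) = 1/(554 + √7) + 1167 = 1167 + 1/(554 + √7)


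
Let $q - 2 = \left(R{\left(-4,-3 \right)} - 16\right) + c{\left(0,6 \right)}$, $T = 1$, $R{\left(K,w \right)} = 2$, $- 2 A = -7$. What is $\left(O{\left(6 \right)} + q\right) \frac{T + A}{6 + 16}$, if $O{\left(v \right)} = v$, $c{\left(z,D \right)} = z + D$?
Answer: $0$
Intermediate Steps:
$A = \frac{7}{2}$ ($A = \left(- \frac{1}{2}\right) \left(-7\right) = \frac{7}{2} \approx 3.5$)
$c{\left(z,D \right)} = D + z$
$q = -6$ ($q = 2 + \left(\left(2 - 16\right) + \left(6 + 0\right)\right) = 2 + \left(-14 + 6\right) = 2 - 8 = -6$)
$\left(O{\left(6 \right)} + q\right) \frac{T + A}{6 + 16} = \left(6 - 6\right) \frac{1 + \frac{7}{2}}{6 + 16} = 0 \frac{9}{2 \cdot 22} = 0 \cdot \frac{9}{2} \cdot \frac{1}{22} = 0 \cdot \frac{9}{44} = 0$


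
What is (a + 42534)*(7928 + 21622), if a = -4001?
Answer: 1138650150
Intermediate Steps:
(a + 42534)*(7928 + 21622) = (-4001 + 42534)*(7928 + 21622) = 38533*29550 = 1138650150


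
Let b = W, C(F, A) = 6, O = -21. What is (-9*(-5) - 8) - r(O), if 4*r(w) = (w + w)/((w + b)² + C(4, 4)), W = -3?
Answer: 14363/388 ≈ 37.018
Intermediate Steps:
b = -3
r(w) = w/(2*(6 + (-3 + w)²)) (r(w) = ((w + w)/((w - 3)² + 6))/4 = ((2*w)/((-3 + w)² + 6))/4 = ((2*w)/(6 + (-3 + w)²))/4 = (2*w/(6 + (-3 + w)²))/4 = w/(2*(6 + (-3 + w)²)))
(-9*(-5) - 8) - r(O) = (-9*(-5) - 8) - (-21)/(2*(6 + (-3 - 21)²)) = (45 - 8) - (-21)/(2*(6 + (-24)²)) = 37 - (-21)/(2*(6 + 576)) = 37 - (-21)/(2*582) = 37 - 1*(-7/388) = 37 + 7/388 = 14363/388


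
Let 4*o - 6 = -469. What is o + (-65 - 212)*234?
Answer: -259735/4 ≈ -64934.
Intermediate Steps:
o = -463/4 (o = 3/2 + (¼)*(-469) = 3/2 - 469/4 = -463/4 ≈ -115.75)
o + (-65 - 212)*234 = -463/4 + (-65 - 212)*234 = -463/4 - 277*234 = -463/4 - 64818 = -259735/4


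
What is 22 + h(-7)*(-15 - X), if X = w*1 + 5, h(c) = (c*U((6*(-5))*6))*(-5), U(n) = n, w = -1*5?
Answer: 94522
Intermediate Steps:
w = -5
h(c) = 900*c (h(c) = (c*((6*(-5))*6))*(-5) = (c*(-30*6))*(-5) = (c*(-180))*(-5) = -180*c*(-5) = 900*c)
X = 0 (X = -5*1 + 5 = -5 + 5 = 0)
22 + h(-7)*(-15 - X) = 22 + (900*(-7))*(-15 - 1*0) = 22 - 6300*(-15 + 0) = 22 - 6300*(-15) = 22 + 94500 = 94522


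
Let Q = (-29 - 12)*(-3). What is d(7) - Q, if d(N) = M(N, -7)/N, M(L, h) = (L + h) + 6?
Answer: -855/7 ≈ -122.14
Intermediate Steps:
M(L, h) = 6 + L + h
Q = 123 (Q = -41*(-3) = 123)
d(N) = (-1 + N)/N (d(N) = (6 + N - 7)/N = (-1 + N)/N)
d(7) - Q = (-1 + 7)/7 - 1*123 = (1/7)*6 - 123 = 6/7 - 123 = -855/7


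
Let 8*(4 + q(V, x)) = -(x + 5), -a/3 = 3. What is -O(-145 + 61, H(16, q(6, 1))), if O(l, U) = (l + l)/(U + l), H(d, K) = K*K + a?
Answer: -384/161 ≈ -2.3851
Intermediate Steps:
a = -9 (a = -3*3 = -9)
q(V, x) = -37/8 - x/8 (q(V, x) = -4 + (-(x + 5))/8 = -4 + (-(5 + x))/8 = -4 + (-5 - x)/8 = -4 + (-5/8 - x/8) = -37/8 - x/8)
H(d, K) = -9 + K² (H(d, K) = K*K - 9 = K² - 9 = -9 + K²)
O(l, U) = 2*l/(U + l) (O(l, U) = (2*l)/(U + l) = 2*l/(U + l))
-O(-145 + 61, H(16, q(6, 1))) = -2*(-145 + 61)/((-9 + (-37/8 - ⅛*1)²) + (-145 + 61)) = -2*(-84)/((-9 + (-37/8 - ⅛)²) - 84) = -2*(-84)/((-9 + (-19/4)²) - 84) = -2*(-84)/((-9 + 361/16) - 84) = -2*(-84)/(217/16 - 84) = -2*(-84)/(-1127/16) = -2*(-84)*(-16)/1127 = -1*384/161 = -384/161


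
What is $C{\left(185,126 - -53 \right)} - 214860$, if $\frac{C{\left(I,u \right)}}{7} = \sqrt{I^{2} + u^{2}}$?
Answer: $-214860 + 7 \sqrt{66266} \approx -2.1306 \cdot 10^{5}$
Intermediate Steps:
$C{\left(I,u \right)} = 7 \sqrt{I^{2} + u^{2}}$
$C{\left(185,126 - -53 \right)} - 214860 = 7 \sqrt{185^{2} + \left(126 - -53\right)^{2}} - 214860 = 7 \sqrt{34225 + \left(126 + 53\right)^{2}} - 214860 = 7 \sqrt{34225 + 179^{2}} - 214860 = 7 \sqrt{34225 + 32041} - 214860 = 7 \sqrt{66266} - 214860 = -214860 + 7 \sqrt{66266}$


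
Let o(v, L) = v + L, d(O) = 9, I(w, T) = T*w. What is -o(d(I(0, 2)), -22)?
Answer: 13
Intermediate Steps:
o(v, L) = L + v
-o(d(I(0, 2)), -22) = -(-22 + 9) = -1*(-13) = 13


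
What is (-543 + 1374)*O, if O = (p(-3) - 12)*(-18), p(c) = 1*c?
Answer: 224370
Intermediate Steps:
p(c) = c
O = 270 (O = (-3 - 12)*(-18) = -15*(-18) = 270)
(-543 + 1374)*O = (-543 + 1374)*270 = 831*270 = 224370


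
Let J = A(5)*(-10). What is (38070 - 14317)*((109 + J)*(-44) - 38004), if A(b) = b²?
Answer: -755345400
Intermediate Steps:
J = -250 (J = 5²*(-10) = 25*(-10) = -250)
(38070 - 14317)*((109 + J)*(-44) - 38004) = (38070 - 14317)*((109 - 250)*(-44) - 38004) = 23753*(-141*(-44) - 38004) = 23753*(6204 - 38004) = 23753*(-31800) = -755345400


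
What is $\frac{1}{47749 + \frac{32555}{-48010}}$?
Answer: $\frac{9602}{458479387} \approx 2.0943 \cdot 10^{-5}$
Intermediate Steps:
$\frac{1}{47749 + \frac{32555}{-48010}} = \frac{1}{47749 + 32555 \left(- \frac{1}{48010}\right)} = \frac{1}{47749 - \frac{6511}{9602}} = \frac{1}{\frac{458479387}{9602}} = \frac{9602}{458479387}$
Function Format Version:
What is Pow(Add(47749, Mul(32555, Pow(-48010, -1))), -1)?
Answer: Rational(9602, 458479387) ≈ 2.0943e-5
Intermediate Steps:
Pow(Add(47749, Mul(32555, Pow(-48010, -1))), -1) = Pow(Add(47749, Mul(32555, Rational(-1, 48010))), -1) = Pow(Add(47749, Rational(-6511, 9602)), -1) = Pow(Rational(458479387, 9602), -1) = Rational(9602, 458479387)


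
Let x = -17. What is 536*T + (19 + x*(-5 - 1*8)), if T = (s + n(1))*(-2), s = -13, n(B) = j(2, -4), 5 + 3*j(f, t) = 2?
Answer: 15248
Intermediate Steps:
j(f, t) = -1 (j(f, t) = -5/3 + (⅓)*2 = -5/3 + ⅔ = -1)
n(B) = -1
T = 28 (T = (-13 - 1)*(-2) = -14*(-2) = 28)
536*T + (19 + x*(-5 - 1*8)) = 536*28 + (19 - 17*(-5 - 1*8)) = 15008 + (19 - 17*(-5 - 8)) = 15008 + (19 - 17*(-13)) = 15008 + (19 + 221) = 15008 + 240 = 15248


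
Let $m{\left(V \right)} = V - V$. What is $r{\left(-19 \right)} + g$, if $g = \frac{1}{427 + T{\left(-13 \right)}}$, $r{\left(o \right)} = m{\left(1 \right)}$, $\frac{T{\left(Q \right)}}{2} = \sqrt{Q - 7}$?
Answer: $\frac{427}{182409} - \frac{4 i \sqrt{5}}{182409} \approx 0.0023409 - 4.9034 \cdot 10^{-5} i$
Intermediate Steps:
$m{\left(V \right)} = 0$
$T{\left(Q \right)} = 2 \sqrt{-7 + Q}$ ($T{\left(Q \right)} = 2 \sqrt{Q - 7} = 2 \sqrt{-7 + Q}$)
$r{\left(o \right)} = 0$
$g = \frac{1}{427 + 4 i \sqrt{5}}$ ($g = \frac{1}{427 + 2 \sqrt{-7 - 13}} = \frac{1}{427 + 2 \sqrt{-20}} = \frac{1}{427 + 2 \cdot 2 i \sqrt{5}} = \frac{1}{427 + 4 i \sqrt{5}} \approx 0.0023409 - 4.903 \cdot 10^{-5} i$)
$r{\left(-19 \right)} + g = 0 + \left(\frac{427}{182409} - \frac{4 i \sqrt{5}}{182409}\right) = \frac{427}{182409} - \frac{4 i \sqrt{5}}{182409}$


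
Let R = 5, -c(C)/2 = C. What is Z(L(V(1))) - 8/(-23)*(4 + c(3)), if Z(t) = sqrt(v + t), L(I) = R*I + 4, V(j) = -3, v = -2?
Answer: -16/23 + I*sqrt(13) ≈ -0.69565 + 3.6056*I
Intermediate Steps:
c(C) = -2*C
L(I) = 4 + 5*I (L(I) = 5*I + 4 = 4 + 5*I)
Z(t) = sqrt(-2 + t)
Z(L(V(1))) - 8/(-23)*(4 + c(3)) = sqrt(-2 + (4 + 5*(-3))) - 8/(-23)*(4 - 2*3) = sqrt(-2 + (4 - 15)) - 8*(-1/23)*(4 - 6) = sqrt(-2 - 11) - (-8)*(-2)/23 = sqrt(-13) - 1*16/23 = I*sqrt(13) - 16/23 = -16/23 + I*sqrt(13)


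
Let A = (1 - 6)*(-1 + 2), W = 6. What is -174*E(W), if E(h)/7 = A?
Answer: 6090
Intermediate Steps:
A = -5 (A = -5*1 = -5)
E(h) = -35 (E(h) = 7*(-5) = -35)
-174*E(W) = -174*(-35) = 6090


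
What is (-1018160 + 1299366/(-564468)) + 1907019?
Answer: 83621860441/94078 ≈ 8.8886e+5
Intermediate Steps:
(-1018160 + 1299366/(-564468)) + 1907019 = (-1018160 + 1299366*(-1/564468)) + 1907019 = (-1018160 - 216561/94078) + 1907019 = -95786673041/94078 + 1907019 = 83621860441/94078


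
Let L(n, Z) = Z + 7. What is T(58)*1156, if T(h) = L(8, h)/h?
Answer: 37570/29 ≈ 1295.5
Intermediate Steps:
L(n, Z) = 7 + Z
T(h) = (7 + h)/h
T(58)*1156 = ((7 + 58)/58)*1156 = ((1/58)*65)*1156 = (65/58)*1156 = 37570/29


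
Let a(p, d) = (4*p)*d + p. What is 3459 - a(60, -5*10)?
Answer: 15399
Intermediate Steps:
a(p, d) = p + 4*d*p (a(p, d) = 4*d*p + p = p + 4*d*p)
3459 - a(60, -5*10) = 3459 - 60*(1 + 4*(-5*10)) = 3459 - 60*(1 + 4*(-50)) = 3459 - 60*(1 - 200) = 3459 - 60*(-199) = 3459 - 1*(-11940) = 3459 + 11940 = 15399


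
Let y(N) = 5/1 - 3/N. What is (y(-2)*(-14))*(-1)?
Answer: 91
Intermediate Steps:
y(N) = 5 - 3/N (y(N) = 5*1 - 3/N = 5 - 3/N)
(y(-2)*(-14))*(-1) = ((5 - 3/(-2))*(-14))*(-1) = ((5 - 3*(-½))*(-14))*(-1) = ((5 + 3/2)*(-14))*(-1) = ((13/2)*(-14))*(-1) = -91*(-1) = 91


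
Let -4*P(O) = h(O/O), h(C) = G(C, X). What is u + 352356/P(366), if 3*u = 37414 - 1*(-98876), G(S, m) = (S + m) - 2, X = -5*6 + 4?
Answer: 878678/9 ≈ 97631.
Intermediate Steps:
X = -26 (X = -30 + 4 = -26)
G(S, m) = -2 + S + m
h(C) = -28 + C (h(C) = -2 + C - 26 = -28 + C)
P(O) = 27/4 (P(O) = -(-28 + O/O)/4 = -(-28 + 1)/4 = -¼*(-27) = 27/4)
u = 45430 (u = (37414 - 1*(-98876))/3 = (37414 + 98876)/3 = (⅓)*136290 = 45430)
u + 352356/P(366) = 45430 + 352356/(27/4) = 45430 + 352356*(4/27) = 45430 + 469808/9 = 878678/9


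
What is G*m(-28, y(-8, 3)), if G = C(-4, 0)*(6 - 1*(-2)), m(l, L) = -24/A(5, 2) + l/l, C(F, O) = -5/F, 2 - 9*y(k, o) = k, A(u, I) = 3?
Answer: -70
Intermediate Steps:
y(k, o) = 2/9 - k/9
m(l, L) = -7 (m(l, L) = -24/3 + l/l = -24*⅓ + 1 = -8 + 1 = -7)
G = 10 (G = (-5/(-4))*(6 - 1*(-2)) = (-5*(-¼))*(6 + 2) = (5/4)*8 = 10)
G*m(-28, y(-8, 3)) = 10*(-7) = -70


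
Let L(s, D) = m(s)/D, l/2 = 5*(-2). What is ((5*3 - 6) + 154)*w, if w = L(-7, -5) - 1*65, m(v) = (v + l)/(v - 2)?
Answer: -53464/5 ≈ -10693.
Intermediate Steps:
l = -20 (l = 2*(5*(-2)) = 2*(-10) = -20)
m(v) = (-20 + v)/(-2 + v) (m(v) = (v - 20)/(v - 2) = (-20 + v)/(-2 + v))
L(s, D) = (-20 + s)/(D*(-2 + s)) (L(s, D) = ((-20 + s)/(-2 + s))/D = (-20 + s)/(D*(-2 + s)))
w = -328/5 (w = (-20 - 7)/((-5)*(-2 - 7)) - 1*65 = -⅕*(-27)/(-9) - 65 = -⅕*(-⅑)*(-27) - 65 = -⅗ - 65 = -328/5 ≈ -65.600)
((5*3 - 6) + 154)*w = ((5*3 - 6) + 154)*(-328/5) = ((15 - 6) + 154)*(-328/5) = (9 + 154)*(-328/5) = 163*(-328/5) = -53464/5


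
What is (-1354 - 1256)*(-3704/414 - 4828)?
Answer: 290361920/23 ≈ 1.2624e+7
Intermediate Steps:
(-1354 - 1256)*(-3704/414 - 4828) = -2610*(-3704*1/414 - 4828) = -2610*(-1852/207 - 4828) = -2610*(-1001248/207) = 290361920/23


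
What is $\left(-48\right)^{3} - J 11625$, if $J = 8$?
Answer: $-203592$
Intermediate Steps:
$\left(-48\right)^{3} - J 11625 = \left(-48\right)^{3} - 8 \cdot 11625 = -110592 - 93000 = -203592$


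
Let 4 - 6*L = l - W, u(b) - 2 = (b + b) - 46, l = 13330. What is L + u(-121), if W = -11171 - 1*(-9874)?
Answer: -16339/6 ≈ -2723.2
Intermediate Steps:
u(b) = -44 + 2*b (u(b) = 2 + ((b + b) - 46) = 2 + (2*b - 46) = 2 + (-46 + 2*b) = -44 + 2*b)
W = -1297 (W = -11171 + 9874 = -1297)
L = -14623/6 (L = ⅔ - (13330 - 1*(-1297))/6 = ⅔ - (13330 + 1297)/6 = ⅔ - ⅙*14627 = ⅔ - 14627/6 = -14623/6 ≈ -2437.2)
L + u(-121) = -14623/6 + (-44 + 2*(-121)) = -14623/6 + (-44 - 242) = -14623/6 - 286 = -16339/6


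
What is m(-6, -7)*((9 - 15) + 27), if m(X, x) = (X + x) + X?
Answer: -399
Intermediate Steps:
m(X, x) = x + 2*X
m(-6, -7)*((9 - 15) + 27) = (-7 + 2*(-6))*((9 - 15) + 27) = (-7 - 12)*(-6 + 27) = -19*21 = -399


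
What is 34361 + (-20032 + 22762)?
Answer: 37091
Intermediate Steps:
34361 + (-20032 + 22762) = 34361 + 2730 = 37091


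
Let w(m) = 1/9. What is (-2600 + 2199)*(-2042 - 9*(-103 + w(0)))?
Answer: 447516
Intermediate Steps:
w(m) = ⅑
(-2600 + 2199)*(-2042 - 9*(-103 + w(0))) = (-2600 + 2199)*(-2042 - 9*(-103 + ⅑)) = -401*(-2042 - 9*(-926/9)) = -401*(-2042 + 926) = -401*(-1116) = 447516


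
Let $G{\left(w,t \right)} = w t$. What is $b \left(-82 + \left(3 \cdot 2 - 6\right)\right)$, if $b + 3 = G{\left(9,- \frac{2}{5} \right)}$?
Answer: $\frac{2706}{5} \approx 541.2$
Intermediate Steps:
$G{\left(w,t \right)} = t w$
$b = - \frac{33}{5}$ ($b = -3 + - \frac{2}{5} \cdot 9 = -3 + \left(-2\right) \frac{1}{5} \cdot 9 = -3 - \frac{18}{5} = - \frac{33}{5} \approx -6.6$)
$b \left(-82 + \left(3 \cdot 2 - 6\right)\right) = - \frac{33 \left(-82 + \left(3 \cdot 2 - 6\right)\right)}{5} = - \frac{33 \left(-82 + \left(6 - 6\right)\right)}{5} = - \frac{33 \left(-82 + 0\right)}{5} = \left(- \frac{33}{5}\right) \left(-82\right) = \frac{2706}{5}$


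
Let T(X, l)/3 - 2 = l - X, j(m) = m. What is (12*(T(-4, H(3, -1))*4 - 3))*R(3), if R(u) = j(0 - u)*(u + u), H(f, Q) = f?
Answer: -22680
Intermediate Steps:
T(X, l) = 6 - 3*X + 3*l (T(X, l) = 6 + 3*(l - X) = 6 + (-3*X + 3*l) = 6 - 3*X + 3*l)
R(u) = -2*u² (R(u) = (0 - u)*(u + u) = (-u)*(2*u) = -2*u²)
(12*(T(-4, H(3, -1))*4 - 3))*R(3) = (12*((6 - 3*(-4) + 3*3)*4 - 3))*(-2*3²) = (12*((6 + 12 + 9)*4 - 3))*(-2*9) = (12*(27*4 - 3))*(-18) = (12*(108 - 3))*(-18) = (12*105)*(-18) = 1260*(-18) = -22680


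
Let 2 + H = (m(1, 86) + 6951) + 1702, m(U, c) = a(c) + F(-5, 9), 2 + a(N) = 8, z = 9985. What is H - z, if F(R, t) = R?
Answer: -1333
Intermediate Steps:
a(N) = 6 (a(N) = -2 + 8 = 6)
m(U, c) = 1 (m(U, c) = 6 - 5 = 1)
H = 8652 (H = -2 + ((1 + 6951) + 1702) = -2 + (6952 + 1702) = -2 + 8654 = 8652)
H - z = 8652 - 1*9985 = 8652 - 9985 = -1333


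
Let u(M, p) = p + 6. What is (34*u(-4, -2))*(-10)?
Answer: -1360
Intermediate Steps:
u(M, p) = 6 + p
(34*u(-4, -2))*(-10) = (34*(6 - 2))*(-10) = (34*4)*(-10) = 136*(-10) = -1360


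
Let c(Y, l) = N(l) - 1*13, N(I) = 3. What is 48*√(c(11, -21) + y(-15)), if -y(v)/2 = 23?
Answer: 96*I*√14 ≈ 359.2*I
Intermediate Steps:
y(v) = -46 (y(v) = -2*23 = -46)
c(Y, l) = -10 (c(Y, l) = 3 - 1*13 = 3 - 13 = -10)
48*√(c(11, -21) + y(-15)) = 48*√(-10 - 46) = 48*√(-56) = 48*(2*I*√14) = 96*I*√14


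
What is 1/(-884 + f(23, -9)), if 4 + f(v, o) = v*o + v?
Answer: -1/1072 ≈ -0.00093284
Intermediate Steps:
f(v, o) = -4 + v + o*v (f(v, o) = -4 + (v*o + v) = -4 + (o*v + v) = -4 + (v + o*v) = -4 + v + o*v)
1/(-884 + f(23, -9)) = 1/(-884 + (-4 + 23 - 9*23)) = 1/(-884 + (-4 + 23 - 207)) = 1/(-884 - 188) = 1/(-1072) = -1/1072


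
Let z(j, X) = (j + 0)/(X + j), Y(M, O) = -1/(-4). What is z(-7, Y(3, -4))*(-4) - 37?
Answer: -1111/27 ≈ -41.148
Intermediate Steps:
Y(M, O) = ¼ (Y(M, O) = -1*(-¼) = ¼)
z(j, X) = j/(X + j)
z(-7, Y(3, -4))*(-4) - 37 = -7/(¼ - 7)*(-4) - 37 = -7/(-27/4)*(-4) - 37 = -7*(-4/27)*(-4) - 37 = (28/27)*(-4) - 37 = -112/27 - 37 = -1111/27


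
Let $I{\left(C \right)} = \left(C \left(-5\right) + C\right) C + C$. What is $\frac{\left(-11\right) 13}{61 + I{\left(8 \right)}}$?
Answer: $\frac{13}{17} \approx 0.76471$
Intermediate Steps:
$I{\left(C \right)} = C - 4 C^{2}$ ($I{\left(C \right)} = \left(- 5 C + C\right) C + C = - 4 C C + C = - 4 C^{2} + C = C - 4 C^{2}$)
$\frac{\left(-11\right) 13}{61 + I{\left(8 \right)}} = \frac{\left(-11\right) 13}{61 + 8 \left(1 - 32\right)} = \frac{1}{61 + 8 \left(1 - 32\right)} \left(-143\right) = \frac{1}{61 + 8 \left(-31\right)} \left(-143\right) = \frac{1}{61 - 248} \left(-143\right) = \frac{1}{-187} \left(-143\right) = \left(- \frac{1}{187}\right) \left(-143\right) = \frac{13}{17}$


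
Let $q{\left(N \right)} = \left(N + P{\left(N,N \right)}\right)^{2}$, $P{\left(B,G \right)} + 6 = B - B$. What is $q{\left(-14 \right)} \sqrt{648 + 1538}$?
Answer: $400 \sqrt{2186} \approx 18702.0$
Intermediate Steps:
$P{\left(B,G \right)} = -6$ ($P{\left(B,G \right)} = -6 + \left(B - B\right) = -6 + 0 = -6$)
$q{\left(N \right)} = \left(-6 + N\right)^{2}$ ($q{\left(N \right)} = \left(N - 6\right)^{2} = \left(-6 + N\right)^{2}$)
$q{\left(-14 \right)} \sqrt{648 + 1538} = \left(-6 - 14\right)^{2} \sqrt{648 + 1538} = \left(-20\right)^{2} \sqrt{2186} = 400 \sqrt{2186}$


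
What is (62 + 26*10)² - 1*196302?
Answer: -92618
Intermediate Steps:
(62 + 26*10)² - 1*196302 = (62 + 260)² - 196302 = 322² - 196302 = 103684 - 196302 = -92618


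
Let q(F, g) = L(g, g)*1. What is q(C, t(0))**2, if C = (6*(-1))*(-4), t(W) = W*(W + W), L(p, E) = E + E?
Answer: 0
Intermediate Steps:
L(p, E) = 2*E
t(W) = 2*W**2 (t(W) = W*(2*W) = 2*W**2)
C = 24 (C = -6*(-4) = 24)
q(F, g) = 2*g (q(F, g) = (2*g)*1 = 2*g)
q(C, t(0))**2 = (2*(2*0**2))**2 = (2*(2*0))**2 = (2*0)**2 = 0**2 = 0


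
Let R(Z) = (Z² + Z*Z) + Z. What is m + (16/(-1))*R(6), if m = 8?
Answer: -1240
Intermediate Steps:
R(Z) = Z + 2*Z² (R(Z) = (Z² + Z²) + Z = 2*Z² + Z = Z + 2*Z²)
m + (16/(-1))*R(6) = 8 + (16/(-1))*(6*(1 + 2*6)) = 8 + (16*(-1))*(6*(1 + 12)) = 8 - 96*13 = 8 - 16*78 = 8 - 1248 = -1240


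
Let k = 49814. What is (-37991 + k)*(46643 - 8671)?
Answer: 448942956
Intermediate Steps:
(-37991 + k)*(46643 - 8671) = (-37991 + 49814)*(46643 - 8671) = 11823*37972 = 448942956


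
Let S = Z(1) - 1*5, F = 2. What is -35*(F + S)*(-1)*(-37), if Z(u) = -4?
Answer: 9065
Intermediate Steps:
S = -9 (S = -4 - 1*5 = -4 - 5 = -9)
-35*(F + S)*(-1)*(-37) = -35*(2 - 9)*(-1)*(-37) = -(-245)*(-1)*(-37) = -35*7*(-37) = -245*(-37) = 9065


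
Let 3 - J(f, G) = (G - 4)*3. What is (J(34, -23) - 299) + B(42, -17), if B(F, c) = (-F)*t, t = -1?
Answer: -173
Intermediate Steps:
B(F, c) = F (B(F, c) = -F*(-1) = F)
J(f, G) = 15 - 3*G (J(f, G) = 3 - (G - 4)*3 = 3 - (-4 + G)*3 = 3 - (-12 + 3*G) = 3 + (12 - 3*G) = 15 - 3*G)
(J(34, -23) - 299) + B(42, -17) = ((15 - 3*(-23)) - 299) + 42 = ((15 + 69) - 299) + 42 = (84 - 299) + 42 = -215 + 42 = -173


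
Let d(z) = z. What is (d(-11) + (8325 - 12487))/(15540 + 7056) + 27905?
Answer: 210179069/7532 ≈ 27905.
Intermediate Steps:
(d(-11) + (8325 - 12487))/(15540 + 7056) + 27905 = (-11 + (8325 - 12487))/(15540 + 7056) + 27905 = (-11 - 4162)/22596 + 27905 = -4173*1/22596 + 27905 = -1391/7532 + 27905 = 210179069/7532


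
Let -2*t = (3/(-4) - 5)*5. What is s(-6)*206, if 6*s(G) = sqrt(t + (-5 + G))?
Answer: 103*sqrt(6)/4 ≈ 63.074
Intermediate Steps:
t = 115/8 (t = -(3/(-4) - 5)*5/2 = -(3*(-1/4) - 5)*5/2 = -(-3/4 - 5)*5/2 = -(-23)*5/8 = -1/2*(-115/4) = 115/8 ≈ 14.375)
s(G) = sqrt(75/8 + G)/6 (s(G) = sqrt(115/8 + (-5 + G))/6 = sqrt(75/8 + G)/6)
s(-6)*206 = (sqrt(150 + 16*(-6))/24)*206 = (sqrt(150 - 96)/24)*206 = (sqrt(54)/24)*206 = ((3*sqrt(6))/24)*206 = (sqrt(6)/8)*206 = 103*sqrt(6)/4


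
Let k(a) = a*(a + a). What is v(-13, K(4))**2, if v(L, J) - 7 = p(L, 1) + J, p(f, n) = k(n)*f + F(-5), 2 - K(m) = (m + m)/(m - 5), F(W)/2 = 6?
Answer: 9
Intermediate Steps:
k(a) = 2*a**2 (k(a) = a*(2*a) = 2*a**2)
F(W) = 12 (F(W) = 2*6 = 12)
K(m) = 2 - 2*m/(-5 + m) (K(m) = 2 - (m + m)/(m - 5) = 2 - 2*m/(-5 + m))
p(f, n) = 12 + 2*f*n**2 (p(f, n) = (2*n**2)*f + 12 = 2*f*n**2 + 12 = 12 + 2*f*n**2)
v(L, J) = 19 + J + 2*L (v(L, J) = 7 + ((12 + 2*L*1**2) + J) = 7 + ((12 + 2*L*1) + J) = 7 + ((12 + 2*L) + J) = 7 + (12 + J + 2*L) = 19 + J + 2*L)
v(-13, K(4))**2 = (19 - 10/(-5 + 4) + 2*(-13))**2 = (19 - 10/(-1) - 26)**2 = (19 - 10*(-1) - 26)**2 = (19 + 10 - 26)**2 = 3**2 = 9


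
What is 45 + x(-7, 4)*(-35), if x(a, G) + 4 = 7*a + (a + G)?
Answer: 2005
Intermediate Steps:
x(a, G) = -4 + G + 8*a (x(a, G) = -4 + (7*a + (a + G)) = -4 + (7*a + (G + a)) = -4 + (G + 8*a) = -4 + G + 8*a)
45 + x(-7, 4)*(-35) = 45 + (-4 + 4 + 8*(-7))*(-35) = 45 + (-4 + 4 - 56)*(-35) = 45 - 56*(-35) = 45 + 1960 = 2005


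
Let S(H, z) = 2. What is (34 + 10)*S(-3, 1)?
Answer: 88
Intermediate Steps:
(34 + 10)*S(-3, 1) = (34 + 10)*2 = 44*2 = 88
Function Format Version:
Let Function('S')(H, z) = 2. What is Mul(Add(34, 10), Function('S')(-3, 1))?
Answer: 88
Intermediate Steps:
Mul(Add(34, 10), Function('S')(-3, 1)) = Mul(Add(34, 10), 2) = Mul(44, 2) = 88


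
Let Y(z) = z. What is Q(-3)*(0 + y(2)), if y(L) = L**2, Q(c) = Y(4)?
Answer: 16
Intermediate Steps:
Q(c) = 4
Q(-3)*(0 + y(2)) = 4*(0 + 2**2) = 4*(0 + 4) = 4*4 = 16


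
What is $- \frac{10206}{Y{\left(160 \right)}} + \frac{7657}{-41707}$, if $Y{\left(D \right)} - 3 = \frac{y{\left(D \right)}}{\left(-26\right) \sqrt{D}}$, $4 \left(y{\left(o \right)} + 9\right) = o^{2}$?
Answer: $\frac{137813393972423}{1662918189787} + \frac{6783560784 \sqrt{10}}{39871441} \approx 620.89$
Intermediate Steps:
$y{\left(o \right)} = -9 + \frac{o^{2}}{4}$
$Y{\left(D \right)} = 3 - \frac{-9 + \frac{D^{2}}{4}}{26 \sqrt{D}}$ ($Y{\left(D \right)} = 3 + \frac{-9 + \frac{D^{2}}{4}}{\left(-26\right) \sqrt{D}} = 3 + \left(-9 + \frac{D^{2}}{4}\right) \left(- \frac{1}{26 \sqrt{D}}\right) = 3 - \frac{-9 + \frac{D^{2}}{4}}{26 \sqrt{D}}$)
$- \frac{10206}{Y{\left(160 \right)}} + \frac{7657}{-41707} = - \frac{10206}{3 - \frac{160^{\frac{3}{2}}}{104} + \frac{9}{26 \cdot 4 \sqrt{10}}} + \frac{7657}{-41707} = - \frac{10206}{3 - \frac{640 \sqrt{10}}{104} + \frac{9 \frac{\sqrt{10}}{40}}{26}} + 7657 \left(- \frac{1}{41707}\right) = - \frac{10206}{3 - \frac{80 \sqrt{10}}{13} + \frac{9 \sqrt{10}}{1040}} - \frac{7657}{41707} = - \frac{10206}{3 - \frac{6391 \sqrt{10}}{1040}} - \frac{7657}{41707} = - \frac{7657}{41707} - \frac{10206}{3 - \frac{6391 \sqrt{10}}{1040}}$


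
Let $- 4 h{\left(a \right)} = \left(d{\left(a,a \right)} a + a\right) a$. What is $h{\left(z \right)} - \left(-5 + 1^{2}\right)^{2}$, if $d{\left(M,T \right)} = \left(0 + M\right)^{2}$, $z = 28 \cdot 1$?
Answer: $-153876$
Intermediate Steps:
$z = 28$
$d{\left(M,T \right)} = M^{2}$
$h{\left(a \right)} = - \frac{a \left(a + a^{3}\right)}{4}$ ($h{\left(a \right)} = - \frac{\left(a^{2} a + a\right) a}{4} = - \frac{\left(a^{3} + a\right) a}{4} = - \frac{\left(a + a^{3}\right) a}{4} = - \frac{a \left(a + a^{3}\right)}{4}$)
$h{\left(z \right)} - \left(-5 + 1^{2}\right)^{2} = \frac{28^{2} \left(-1 - 28^{2}\right)}{4} - \left(-5 + 1^{2}\right)^{2} = \frac{1}{4} \cdot 784 \left(-1 - 784\right) - \left(-5 + 1\right)^{2} = \frac{1}{4} \cdot 784 \left(-1 - 784\right) - \left(-4\right)^{2} = \frac{1}{4} \cdot 784 \left(-785\right) - 16 = -153860 - 16 = -153876$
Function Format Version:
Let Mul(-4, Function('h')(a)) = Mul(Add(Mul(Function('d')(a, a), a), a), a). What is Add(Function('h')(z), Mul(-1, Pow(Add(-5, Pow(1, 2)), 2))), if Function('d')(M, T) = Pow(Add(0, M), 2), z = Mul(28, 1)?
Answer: -153876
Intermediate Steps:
z = 28
Function('d')(M, T) = Pow(M, 2)
Function('h')(a) = Mul(Rational(-1, 4), a, Add(a, Pow(a, 3))) (Function('h')(a) = Mul(Rational(-1, 4), Mul(Add(Mul(Pow(a, 2), a), a), a)) = Mul(Rational(-1, 4), Mul(Add(Pow(a, 3), a), a)) = Mul(Rational(-1, 4), Mul(Add(a, Pow(a, 3)), a)) = Mul(Rational(-1, 4), Mul(a, Add(a, Pow(a, 3)))) = Mul(Rational(-1, 4), a, Add(a, Pow(a, 3))))
Add(Function('h')(z), Mul(-1, Pow(Add(-5, Pow(1, 2)), 2))) = Add(Mul(Rational(1, 4), Pow(28, 2), Add(-1, Mul(-1, Pow(28, 2)))), Mul(-1, Pow(Add(-5, Pow(1, 2)), 2))) = Add(Mul(Rational(1, 4), 784, Add(-1, Mul(-1, 784))), Mul(-1, Pow(Add(-5, 1), 2))) = Add(Mul(Rational(1, 4), 784, Add(-1, -784)), Mul(-1, Pow(-4, 2))) = Add(Mul(Rational(1, 4), 784, -785), Mul(-1, 16)) = Add(-153860, -16) = -153876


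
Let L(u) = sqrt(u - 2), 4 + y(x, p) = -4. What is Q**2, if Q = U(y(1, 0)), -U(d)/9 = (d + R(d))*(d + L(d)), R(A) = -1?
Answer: 354294 - 104976*I*sqrt(10) ≈ 3.5429e+5 - 3.3196e+5*I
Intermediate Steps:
y(x, p) = -8 (y(x, p) = -4 - 4 = -8)
L(u) = sqrt(-2 + u)
U(d) = -9*(-1 + d)*(d + sqrt(-2 + d)) (U(d) = -9*(d - 1)*(d + sqrt(-2 + d)) = -9*(-1 + d)*(d + sqrt(-2 + d)))
Q = -648 + 81*I*sqrt(10) (Q = -9*(-8)**2 + 9*(-8) + 9*sqrt(-2 - 8) - 9*(-8)*sqrt(-2 - 8) = -9*64 - 72 + 9*sqrt(-10) - 9*(-8)*sqrt(-10) = -576 - 72 + 9*(I*sqrt(10)) - 9*(-8)*I*sqrt(10) = -576 - 72 + 9*I*sqrt(10) + 72*I*sqrt(10) = -648 + 81*I*sqrt(10) ≈ -648.0 + 256.14*I)
Q**2 = (-648 + 81*I*sqrt(10))**2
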